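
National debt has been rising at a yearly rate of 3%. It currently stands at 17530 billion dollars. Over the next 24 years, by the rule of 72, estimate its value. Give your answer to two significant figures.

It doubles every 72/3 ≈ 24.00 years, so 24 years is 1.00 doublings.
2^1.00 ≈ 2.00; 17530 × 2.00 ≈ 35000 billion dollars.

approximately 35000 billion dollars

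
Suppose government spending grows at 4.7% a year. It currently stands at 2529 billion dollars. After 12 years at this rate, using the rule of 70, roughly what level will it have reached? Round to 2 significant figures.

≈ 4400 billion dollars

It doubles every 70/4.7 ≈ 14.89 years, so 12 years is 0.81 doublings.
2^0.81 ≈ 1.75; 2529 × 1.75 ≈ 4400 billion dollars.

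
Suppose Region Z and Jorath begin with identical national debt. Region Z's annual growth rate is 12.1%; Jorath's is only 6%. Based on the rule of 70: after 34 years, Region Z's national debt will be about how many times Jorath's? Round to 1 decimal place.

roughly 7.8 times

Region Z pulls ahead at 6.1 pp per year, so the ratio doubles every 70/6.1 ≈ 11.48 years.
In 34 years that's 2.96 doublings: 2^2.96 ≈ 7.8.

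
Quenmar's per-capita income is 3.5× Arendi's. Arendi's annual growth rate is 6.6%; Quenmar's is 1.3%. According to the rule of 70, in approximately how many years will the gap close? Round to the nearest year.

about 24 years

Arendi gains on Quenmar at 6.6% − 1.3% = 5.3 points a year.
At that relative rate the gap halves every 70/5.3 ≈ 13.21 years.
A 3.5× gap takes log₂(3.5) ≈ 1.81 halvings to close: 1.81 × 13.21 ≈ 24 years.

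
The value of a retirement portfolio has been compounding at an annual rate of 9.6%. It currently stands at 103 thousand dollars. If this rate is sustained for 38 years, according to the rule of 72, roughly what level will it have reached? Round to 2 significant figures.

It doubles every 72/9.6 ≈ 7.50 years, so 38 years is 5.07 doublings.
2^5.07 ≈ 33.59; 103 × 33.59 ≈ 3500 thousand dollars.

≈ 3500 thousand dollars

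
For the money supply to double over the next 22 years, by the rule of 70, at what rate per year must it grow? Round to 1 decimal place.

70 / 22 ≈ 3.18, so about 3.2% per year.

around 3.2%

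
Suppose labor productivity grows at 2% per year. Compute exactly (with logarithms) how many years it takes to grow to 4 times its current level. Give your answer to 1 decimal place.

t = ln(4) / ln(1 + 0.02) = 1.3863 / 0.019803 ≈ 70.00.

70.0 years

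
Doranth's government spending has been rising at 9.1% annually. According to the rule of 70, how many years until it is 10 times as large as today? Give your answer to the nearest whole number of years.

approximately 26 years

At 9.1% it doubles every 70/9.1 ≈ 7.69 years.
10× is log₂ 10 ≈ 3.32 doublings, so ≈ 3.32 × 7.69 = 26 years.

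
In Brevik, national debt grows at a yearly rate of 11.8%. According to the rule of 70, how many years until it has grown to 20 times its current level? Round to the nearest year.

about 26 years

Doubling time ≈ 70/11.8 = 5.93 years.
20× is log₂ 20 ≈ 4.32 doublings, so ≈ 4.32 × 5.93 = 26 years.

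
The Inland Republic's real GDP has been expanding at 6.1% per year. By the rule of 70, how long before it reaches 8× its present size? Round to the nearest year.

34 years

One doubling takes 70/6.1 = 11.48 years.
8× is 3 doublings, so 3 × 11.48 ≈ 34 years.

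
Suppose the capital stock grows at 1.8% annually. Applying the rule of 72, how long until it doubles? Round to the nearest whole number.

At 1.8%, doubling takes about 72/1.8 = 40.00 years.

around 40 years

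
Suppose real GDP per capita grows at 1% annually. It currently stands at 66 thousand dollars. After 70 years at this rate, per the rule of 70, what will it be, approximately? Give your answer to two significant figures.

roughly 130 thousand dollars

It doubles every 70/1 ≈ 70.00 years, so 70 years is 1.00 doublings.
2^1.00 ≈ 2.00; 66 × 2.00 ≈ 130 thousand dollars.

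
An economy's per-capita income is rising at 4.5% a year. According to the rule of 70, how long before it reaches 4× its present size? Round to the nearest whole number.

At 4.5% it doubles every 70/4.5 ≈ 15.56 years.
Getting to 4× needs 2 doublings: 2 × 15.56 ≈ 31 years.

around 31 years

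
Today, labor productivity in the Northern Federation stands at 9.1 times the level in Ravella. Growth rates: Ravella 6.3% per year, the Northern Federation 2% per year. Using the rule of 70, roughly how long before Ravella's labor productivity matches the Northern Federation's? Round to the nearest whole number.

approximately 52 years

The growth-rate gap is 6.3% − 2% = 4.3 percentage points.
So the ratio between them halves every 70/4.3 ≈ 16.28 years.
A 9.1 times gap takes log₂(9.1) ≈ 3.19 halvings to close: 3.19 × 16.28 ≈ 52 years.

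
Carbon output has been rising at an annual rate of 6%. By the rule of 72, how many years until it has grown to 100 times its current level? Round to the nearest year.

around 80 years

Doubling time ≈ 72/6 = 12.00 years.
Reaching 100× takes log₂(100) ≈ 6.64 doublings.
6.64 × 12.00 ≈ 80 years.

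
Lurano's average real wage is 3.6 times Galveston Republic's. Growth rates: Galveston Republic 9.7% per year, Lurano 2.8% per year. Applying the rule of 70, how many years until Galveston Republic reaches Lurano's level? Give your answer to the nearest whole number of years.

≈ 19 years

The growth-rate gap is 9.7% − 2.8% = 6.9 percentage points.
So the ratio between them halves every 70/6.9 ≈ 10.14 years.
A 3.6 times gap takes log₂(3.6) ≈ 1.85 halvings to close: 1.85 × 10.14 ≈ 19 years.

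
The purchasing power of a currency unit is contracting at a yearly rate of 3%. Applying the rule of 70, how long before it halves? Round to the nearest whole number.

approximately 23 years

Halving time ≈ 70 / 3 = 23.33 → 23 years.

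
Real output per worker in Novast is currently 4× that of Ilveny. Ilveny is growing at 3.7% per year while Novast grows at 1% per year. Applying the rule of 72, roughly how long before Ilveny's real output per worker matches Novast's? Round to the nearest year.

approximately 53 years

Ilveny gains on Novast at 3.7% − 1% = 2.7 points a year.
At that relative rate the gap halves every 72/2.7 ≈ 26.67 years.
A 4× gap closes after 2 halvings: 2 × 26.67 ≈ 53 years.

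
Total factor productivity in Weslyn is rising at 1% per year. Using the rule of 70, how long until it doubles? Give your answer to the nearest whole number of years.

Doubling time ≈ 70 / 1 = 70.00 years.

roughly 70 years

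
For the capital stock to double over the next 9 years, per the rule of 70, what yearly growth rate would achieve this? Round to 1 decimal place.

70 / 9 ≈ 7.78, so about 7.8% per year.

≈ 7.8%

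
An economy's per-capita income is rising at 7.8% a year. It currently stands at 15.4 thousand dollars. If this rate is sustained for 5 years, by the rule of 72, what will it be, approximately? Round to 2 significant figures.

around 22 thousand dollars

It doubles every 72/7.8 ≈ 9.23 years, so 5 years is 0.54 doublings.
2^0.54 ≈ 1.45; 15.4 × 1.45 ≈ 22 thousand dollars.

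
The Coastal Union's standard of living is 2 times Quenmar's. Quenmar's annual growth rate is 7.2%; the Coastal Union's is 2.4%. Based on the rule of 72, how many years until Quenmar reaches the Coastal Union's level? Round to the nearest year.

≈ 15 years

Quenmar gains on the Coastal Union at 7.2% − 2.4% = 4.8 points a year.
At that relative rate the gap halves every 72/4.8 ≈ 15.00 years.
A 2 times gap closes after 1 halving: 1 × 15.00 ≈ 15 years.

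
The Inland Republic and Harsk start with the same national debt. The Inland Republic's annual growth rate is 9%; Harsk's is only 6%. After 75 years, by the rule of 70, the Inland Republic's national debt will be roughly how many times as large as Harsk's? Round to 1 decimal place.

roughly 9.3 times

Only the 3-point difference matters.
70/3 ≈ 23.33 years per doubling of the ratio; 75 years gives 3.21 doublings, so ≈ 9.3×.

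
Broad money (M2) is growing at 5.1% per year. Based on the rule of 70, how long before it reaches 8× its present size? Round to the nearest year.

roughly 41 years

One doubling takes 70/5.1 = 13.73 years.
8× is 3 doublings, so 3 × 13.73 ≈ 41 years.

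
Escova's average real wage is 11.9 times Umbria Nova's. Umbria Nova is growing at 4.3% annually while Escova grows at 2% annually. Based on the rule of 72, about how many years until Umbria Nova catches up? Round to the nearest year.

112 years

What matters is the difference: 2.3 pp.
Rule of 72 on the gap: the ratio halves every 72/2.3 ≈ 31.30 years.
An 11.9 times gap takes log₂(11.9) ≈ 3.57 halvings to close: 3.57 × 31.30 ≈ 112 years.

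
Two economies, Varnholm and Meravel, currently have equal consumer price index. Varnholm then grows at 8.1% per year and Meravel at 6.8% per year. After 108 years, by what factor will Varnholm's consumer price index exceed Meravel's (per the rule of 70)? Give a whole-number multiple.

Rate gap = 8.1% − 6.8% = 1.3 points.
The ratio doubles every 70/1.3 ≈ 53.85 years.
108/53.85 ≈ 2.01 doublings → ratio ≈ 2^2.01 ≈ 4.

≈ 4 times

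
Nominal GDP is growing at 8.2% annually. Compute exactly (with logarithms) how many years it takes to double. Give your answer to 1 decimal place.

8.8 years

t = ln(2) / ln(1 + 0.082) = 0.6931 / 0.078811 ≈ 8.79.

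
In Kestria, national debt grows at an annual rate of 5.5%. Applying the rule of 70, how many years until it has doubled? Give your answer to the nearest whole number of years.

At 5.5%, doubling takes about 70/5.5 = 12.73 years.

roughly 13 years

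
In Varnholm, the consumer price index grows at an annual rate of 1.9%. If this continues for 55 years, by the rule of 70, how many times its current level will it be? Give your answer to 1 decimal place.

roughly 2.8 times

Doubling time ≈ 70/1.9 = 36.84 years.
55 years / 36.84 ≈ 1.49 doublings → factor 2^1.49 ≈ 2.8.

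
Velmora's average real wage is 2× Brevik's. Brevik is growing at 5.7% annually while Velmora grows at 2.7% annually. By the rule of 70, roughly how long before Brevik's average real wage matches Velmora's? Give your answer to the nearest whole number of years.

The growth-rate gap is 5.7% − 2.7% = 3 percentage points.
So the ratio between them halves every 70/3 ≈ 23.33 years.
A 2× gap closes after 1 halving: 1 × 23.33 ≈ 23 years.

23 years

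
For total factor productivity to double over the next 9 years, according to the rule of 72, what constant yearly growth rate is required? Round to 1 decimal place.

72 / 9 ≈ 8.00, so about 8.0% per year.

about 8.0%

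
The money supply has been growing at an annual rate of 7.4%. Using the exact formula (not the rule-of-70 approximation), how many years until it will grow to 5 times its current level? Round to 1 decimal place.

t = ln(5) / ln(1 + 0.074) = 1.6094 / 0.071390 ≈ 22.54.

22.5 years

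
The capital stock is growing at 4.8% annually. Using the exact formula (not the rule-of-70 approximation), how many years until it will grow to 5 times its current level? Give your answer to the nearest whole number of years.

t = ln(5) / ln(1 + 0.048) = 1.6094 / 0.046884 ≈ 34.33.
≈ 34 years.

34 years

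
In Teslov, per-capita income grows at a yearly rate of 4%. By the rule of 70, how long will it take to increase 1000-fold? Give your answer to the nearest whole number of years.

roughly 174 years

Doubling time ≈ 70/4 = 17.50 years.
1000× is log₂ 1000 ≈ 9.97 doublings, so ≈ 9.97 × 17.50 = 174 years.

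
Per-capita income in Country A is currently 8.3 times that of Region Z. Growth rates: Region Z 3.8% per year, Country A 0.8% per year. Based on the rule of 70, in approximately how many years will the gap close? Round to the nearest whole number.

What matters is the difference: 3 pp.
Rule of 70 on the gap: the ratio halves every 70/3 ≈ 23.33 years.
An 8.3 times gap takes log₂(8.3) ≈ 3.05 halvings to close: 3.05 × 23.33 ≈ 71 years.

about 71 years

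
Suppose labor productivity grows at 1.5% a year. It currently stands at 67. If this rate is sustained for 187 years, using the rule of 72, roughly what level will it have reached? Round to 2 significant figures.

Doubling time ≈ 72/1.5 = 48.00 years.
187 years is 187/48.00 ≈ 3.90 doublings, a factor of 2^3.90 ≈ 14.93.
67 × 14.93 ≈ 1000.

≈ 1000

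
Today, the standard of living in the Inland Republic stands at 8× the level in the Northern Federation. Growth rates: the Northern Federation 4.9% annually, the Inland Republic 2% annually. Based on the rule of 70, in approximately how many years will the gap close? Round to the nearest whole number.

about 72 years

The growth-rate gap is 4.9% − 2% = 2.9 percentage points.
So the ratio between them halves every 70/2.9 ≈ 24.14 years.
An 8× gap closes after 3 halvings: 3 × 24.14 ≈ 72 years.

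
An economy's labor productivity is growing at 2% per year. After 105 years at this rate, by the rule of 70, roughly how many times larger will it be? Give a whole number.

At 2% one doubling takes ≈ 35.00 years; 105 years is 3 of them, so ×8.

about 8 times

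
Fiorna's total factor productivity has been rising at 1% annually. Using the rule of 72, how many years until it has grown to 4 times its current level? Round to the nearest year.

At 1% it doubles every 72/1 ≈ 72.00 years.
4× is 2 doublings, so 2 × 72.00 ≈ 144 years.

around 144 years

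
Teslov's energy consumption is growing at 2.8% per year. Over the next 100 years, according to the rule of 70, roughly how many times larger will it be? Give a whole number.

70/2.8 ≈ 25.00 years per doubling.
100 years fits 4 doublings: 2^4 = 16.

16 times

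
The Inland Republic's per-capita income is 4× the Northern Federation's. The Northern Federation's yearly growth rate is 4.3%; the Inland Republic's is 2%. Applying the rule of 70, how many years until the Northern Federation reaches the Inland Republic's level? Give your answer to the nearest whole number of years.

What matters is the difference: 2.3 pp.
Rule of 70 on the gap: the ratio halves every 70/2.3 ≈ 30.43 years.
A 4× gap closes after 2 halvings: 2 × 30.43 ≈ 61 years.

61 years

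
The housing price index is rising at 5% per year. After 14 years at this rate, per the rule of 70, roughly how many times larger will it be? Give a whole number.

about 2 times

Doubling time ≈ 70/5 = 14.00 years.
14/14.00 ≈ 1 doubling, so about 2^1 = 2×.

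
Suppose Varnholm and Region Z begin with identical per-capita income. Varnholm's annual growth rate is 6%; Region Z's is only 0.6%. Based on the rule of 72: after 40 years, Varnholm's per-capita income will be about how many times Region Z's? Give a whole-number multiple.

about 8 times

Only the 5.4-point difference matters.
72/5.4 ≈ 13.33 years per doubling of the ratio; 40 years gives 3.00 doublings, so ≈ 8×.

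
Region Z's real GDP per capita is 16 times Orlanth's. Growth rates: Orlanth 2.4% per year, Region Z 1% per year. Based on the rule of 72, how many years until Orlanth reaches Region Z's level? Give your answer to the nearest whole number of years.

Orlanth gains on Region Z at 2.4% − 1% = 1.4 points a year.
At that relative rate the gap halves every 72/1.4 ≈ 51.43 years.
A 16 times gap closes after 4 halvings: 4 × 51.43 ≈ 206 years.

approximately 206 years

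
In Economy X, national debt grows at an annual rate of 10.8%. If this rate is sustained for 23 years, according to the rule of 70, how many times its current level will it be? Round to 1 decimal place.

Doubles every ≈ 6.48 years (70/10.8).
23 years is 3.55 doublings; 2^3.55 ≈ 11.7×.

11.7 times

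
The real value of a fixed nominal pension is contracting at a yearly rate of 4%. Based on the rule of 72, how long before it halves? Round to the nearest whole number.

Falling at 4%, it halves about every 72/4 = 18.00 years.

roughly 18 years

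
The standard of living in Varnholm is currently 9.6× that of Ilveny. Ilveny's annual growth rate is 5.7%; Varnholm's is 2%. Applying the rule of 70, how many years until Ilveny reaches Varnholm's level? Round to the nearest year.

around 62 years

The growth-rate gap is 5.7% − 2% = 3.7 percentage points.
So the ratio between them halves every 70/3.7 ≈ 18.92 years.
A 9.6× gap takes log₂(9.6) ≈ 3.26 halvings to close: 3.26 × 18.92 ≈ 62 years.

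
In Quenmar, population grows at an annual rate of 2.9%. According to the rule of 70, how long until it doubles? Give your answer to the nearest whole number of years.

At 2.9%, doubling takes about 70/2.9 = 24.14 years.

approximately 24 years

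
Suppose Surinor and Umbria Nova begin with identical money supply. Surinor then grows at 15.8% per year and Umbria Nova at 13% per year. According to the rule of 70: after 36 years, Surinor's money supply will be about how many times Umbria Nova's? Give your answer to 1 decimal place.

Only the 2.8-point difference matters.
70/2.8 ≈ 25.00 years per doubling of the ratio; 36 years gives 1.44 doublings, so ≈ 2.7×.

approximately 2.7 times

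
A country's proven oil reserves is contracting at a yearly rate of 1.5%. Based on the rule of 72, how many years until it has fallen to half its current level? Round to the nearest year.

Falling at 1.5%, it halves about every 72/1.5 = 48.00 years.

approximately 48 years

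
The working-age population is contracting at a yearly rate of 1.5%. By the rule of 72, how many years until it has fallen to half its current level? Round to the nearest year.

Halving time ≈ 72 / 1.5 = 48.00 → 48 years.

around 48 years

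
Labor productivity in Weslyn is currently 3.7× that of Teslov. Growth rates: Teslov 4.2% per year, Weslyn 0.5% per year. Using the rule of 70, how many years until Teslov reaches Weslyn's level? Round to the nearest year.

approximately 36 years

The growth-rate gap is 4.2% − 0.5% = 3.7 percentage points.
So the ratio between them halves every 70/3.7 ≈ 18.92 years.
A 3.7× gap takes log₂(3.7) ≈ 1.89 halvings to close: 1.89 × 18.92 ≈ 36 years.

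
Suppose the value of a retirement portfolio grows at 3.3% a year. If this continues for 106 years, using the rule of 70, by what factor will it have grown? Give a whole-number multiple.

≈ 32 times

70/3.3 ≈ 21.21 years per doubling.
106 years fits 5 doublings: 2^5 = 32.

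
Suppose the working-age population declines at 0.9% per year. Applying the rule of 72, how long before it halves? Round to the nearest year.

about 80 years

Falling at 0.9%, it halves about every 72/0.9 = 80.00 years.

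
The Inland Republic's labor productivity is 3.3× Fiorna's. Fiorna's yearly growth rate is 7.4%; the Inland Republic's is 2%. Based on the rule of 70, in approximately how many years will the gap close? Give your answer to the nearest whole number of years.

Fiorna gains on the Inland Republic at 7.4% − 2% = 5.4 points a year.
At that relative rate the gap halves every 70/5.4 ≈ 12.96 years.
A 3.3× gap takes log₂(3.3) ≈ 1.72 halvings to close: 1.72 × 12.96 ≈ 22 years.

approximately 22 years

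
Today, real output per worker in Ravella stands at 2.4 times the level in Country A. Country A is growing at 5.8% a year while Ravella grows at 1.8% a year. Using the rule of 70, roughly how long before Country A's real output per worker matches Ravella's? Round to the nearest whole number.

roughly 22 years

Country A gains on Ravella at 5.8% − 1.8% = 4 points a year.
At that relative rate the gap halves every 70/4 ≈ 17.50 years.
A 2.4 times gap takes log₂(2.4) ≈ 1.26 halvings to close: 1.26 × 17.50 ≈ 22 years.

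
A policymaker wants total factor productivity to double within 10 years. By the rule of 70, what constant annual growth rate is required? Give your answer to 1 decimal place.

about 7.0%

70 / 10 ≈ 7.00, so about 7.0% annually.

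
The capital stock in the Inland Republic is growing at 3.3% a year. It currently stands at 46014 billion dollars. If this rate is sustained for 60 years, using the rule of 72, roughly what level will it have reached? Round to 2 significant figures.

Doubling time ≈ 72/3.3 = 21.82 years.
60 years is 60/21.82 ≈ 2.75 doublings, a factor of 2^2.75 ≈ 6.73.
46014 × 6.73 ≈ 310000 billion dollars.

roughly 310000 billion dollars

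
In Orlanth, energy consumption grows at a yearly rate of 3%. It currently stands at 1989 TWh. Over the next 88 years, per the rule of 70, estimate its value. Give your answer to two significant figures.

It doubles every 70/3 ≈ 23.33 years, so 88 years is 3.77 doublings.
2^3.77 ≈ 13.64; 1989 × 13.64 ≈ 27000 TWh.

≈ 27000 TWh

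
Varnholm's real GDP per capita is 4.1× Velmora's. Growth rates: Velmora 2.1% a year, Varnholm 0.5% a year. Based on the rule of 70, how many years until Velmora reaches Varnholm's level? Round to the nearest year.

roughly 89 years

Velmora gains on Varnholm at 2.1% − 0.5% = 1.6 points a year.
At that relative rate the gap halves every 70/1.6 ≈ 43.75 years.
A 4.1× gap takes log₂(4.1) ≈ 2.04 halvings to close: 2.04 × 43.75 ≈ 89 years.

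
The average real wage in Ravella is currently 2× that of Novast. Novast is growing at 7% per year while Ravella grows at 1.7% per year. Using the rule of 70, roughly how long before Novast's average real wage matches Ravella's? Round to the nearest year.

What matters is the difference: 5.3 pp.
Rule of 70 on the gap: the ratio halves every 70/5.3 ≈ 13.21 years.
A 2× gap closes after 1 halving: 1 × 13.21 ≈ 13 years.

roughly 13 years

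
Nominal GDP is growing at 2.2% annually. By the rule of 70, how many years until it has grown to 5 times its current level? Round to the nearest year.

approximately 74 years

One doubling takes 70/2.2 = 31.82 years.
5× is log₂ 5 ≈ 2.32 doublings, so ≈ 2.32 × 31.82 = 74 years.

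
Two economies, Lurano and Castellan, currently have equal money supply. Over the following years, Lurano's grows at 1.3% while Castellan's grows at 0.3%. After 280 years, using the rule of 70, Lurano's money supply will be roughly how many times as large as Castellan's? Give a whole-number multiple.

≈ 16 times

Only the 1-point difference matters.
70/1 ≈ 70.00 years per doubling of the ratio; 280 years gives 4.00 doublings, so ≈ 16×.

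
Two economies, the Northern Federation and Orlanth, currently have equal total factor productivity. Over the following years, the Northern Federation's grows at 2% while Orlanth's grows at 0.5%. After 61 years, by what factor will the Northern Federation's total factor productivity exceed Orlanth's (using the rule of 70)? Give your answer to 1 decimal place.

the Northern Federation pulls ahead at 1.5 pp per year, so the ratio doubles every 70/1.5 ≈ 46.67 years.
In 61 years that's 1.31 doublings: 2^1.31 ≈ 2.5.

roughly 2.5 times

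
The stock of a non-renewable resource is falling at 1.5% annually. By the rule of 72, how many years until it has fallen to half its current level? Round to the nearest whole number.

48 years

Falling at 1.5%, it halves about every 72/1.5 = 48.00 years.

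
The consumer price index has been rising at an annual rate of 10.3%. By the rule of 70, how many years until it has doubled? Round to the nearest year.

Doubling time ≈ 70 / 10.3 = 6.80 years.

about 7 years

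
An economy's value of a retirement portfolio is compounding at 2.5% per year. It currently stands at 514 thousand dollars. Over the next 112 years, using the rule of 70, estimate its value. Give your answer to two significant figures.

It doubles every 70/2.5 ≈ 28.00 years, so 112 years is 4.00 doublings.
2^4.00 ≈ 16.00; 514 × 16.00 ≈ 8200 thousand dollars.

8200 thousand dollars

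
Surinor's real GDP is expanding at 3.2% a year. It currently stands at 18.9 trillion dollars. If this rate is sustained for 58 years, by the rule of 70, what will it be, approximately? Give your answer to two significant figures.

approximately 120 trillion dollars

It doubles every 70/3.2 ≈ 21.88 years, so 58 years is 2.65 doublings.
2^2.65 ≈ 6.28; 18.9 × 6.28 ≈ 120 trillion dollars.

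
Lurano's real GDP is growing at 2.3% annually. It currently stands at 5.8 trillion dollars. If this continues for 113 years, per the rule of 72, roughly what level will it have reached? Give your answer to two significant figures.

roughly 71 trillion dollars

It doubles every 72/2.3 ≈ 31.30 years, so 113 years is 3.61 doublings.
2^3.61 ≈ 12.21; 5.8 × 12.21 ≈ 71 trillion dollars.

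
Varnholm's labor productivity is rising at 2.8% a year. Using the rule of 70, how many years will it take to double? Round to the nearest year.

around 25 years

70/2.8 ≈ 25.00, so it doubles roughly every 25 years.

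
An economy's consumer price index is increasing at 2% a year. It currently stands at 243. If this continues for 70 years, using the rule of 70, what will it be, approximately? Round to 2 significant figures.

Doubling time ≈ 70/2 = 35.00 years.
70 years is 70/35.00 ≈ 2.00 doublings, a factor of 2^2.00 ≈ 4.00.
243 × 4.00 ≈ 970.

around 970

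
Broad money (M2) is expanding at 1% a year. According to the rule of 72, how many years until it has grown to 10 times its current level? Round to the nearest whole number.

239 years

At 1% it doubles every 72/1 ≈ 72.00 years.
Reaching 10× takes log₂(10) ≈ 3.32 doublings.
3.32 × 72.00 ≈ 239 years.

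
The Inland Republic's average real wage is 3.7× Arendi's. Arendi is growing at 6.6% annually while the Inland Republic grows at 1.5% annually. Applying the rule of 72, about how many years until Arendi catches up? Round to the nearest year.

Arendi gains on the Inland Republic at 6.6% − 1.5% = 5.1 points a year.
At that relative rate the gap halves every 72/5.1 ≈ 14.12 years.
A 3.7× gap takes log₂(3.7) ≈ 1.89 halvings to close: 1.89 × 14.12 ≈ 27 years.

≈ 27 years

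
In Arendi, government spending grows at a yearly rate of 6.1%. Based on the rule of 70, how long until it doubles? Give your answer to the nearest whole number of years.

around 11 years

Doubling time ≈ 70 / 6.1 = 11.48 years.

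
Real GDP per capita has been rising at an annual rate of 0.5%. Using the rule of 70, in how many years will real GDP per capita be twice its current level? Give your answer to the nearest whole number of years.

Doubling time ≈ 70 / 0.5 = 140.00 years.

roughly 140 years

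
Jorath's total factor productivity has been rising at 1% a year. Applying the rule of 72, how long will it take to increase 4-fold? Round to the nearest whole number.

At 1% it doubles every 72/1 ≈ 72.00 years.
4× is 2 doublings, so 2 × 72.00 ≈ 144 years.

approximately 144 years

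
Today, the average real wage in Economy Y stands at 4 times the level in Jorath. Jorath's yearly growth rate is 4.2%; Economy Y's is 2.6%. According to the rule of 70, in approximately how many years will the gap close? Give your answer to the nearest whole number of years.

Jorath gains on Economy Y at 4.2% − 2.6% = 1.6 points a year.
At that relative rate the gap halves every 70/1.6 ≈ 43.75 years.
A 4 times gap closes after 2 halvings: 2 × 43.75 ≈ 88 years.

about 88 years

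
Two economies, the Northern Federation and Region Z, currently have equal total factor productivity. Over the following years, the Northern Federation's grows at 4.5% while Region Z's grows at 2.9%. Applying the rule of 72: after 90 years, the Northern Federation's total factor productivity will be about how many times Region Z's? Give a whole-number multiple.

the Northern Federation pulls ahead at 1.6 pp per year, so the ratio doubles every 72/1.6 ≈ 45.00 years.
In 90 years that's 2.00 doublings: 2^2.00 ≈ 4.

approximately 4 times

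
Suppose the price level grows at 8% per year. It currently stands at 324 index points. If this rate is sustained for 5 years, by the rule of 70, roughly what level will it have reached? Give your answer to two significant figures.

Doubling time ≈ 70/8 = 8.75 years.
5 years is 5/8.75 ≈ 0.57 doublings, a factor of 2^0.57 ≈ 1.48.
324 × 1.48 ≈ 480 index points.

≈ 480 index points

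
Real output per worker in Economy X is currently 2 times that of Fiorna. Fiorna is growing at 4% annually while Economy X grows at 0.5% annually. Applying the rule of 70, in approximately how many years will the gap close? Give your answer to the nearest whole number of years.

≈ 20 years

Fiorna gains on Economy X at 4% − 0.5% = 3.5 points a year.
At that relative rate the gap halves every 70/3.5 ≈ 20.00 years.
A 2 times gap closes after 1 halving: 1 × 20.00 ≈ 20 years.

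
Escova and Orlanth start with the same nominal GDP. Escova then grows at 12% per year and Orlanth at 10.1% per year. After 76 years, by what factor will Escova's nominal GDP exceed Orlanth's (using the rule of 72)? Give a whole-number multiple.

Rate gap = 12% − 10.1% = 1.9 points.
The ratio doubles every 72/1.9 ≈ 37.89 years.
76/37.89 ≈ 2.01 doublings → ratio ≈ 2^2.01 ≈ 4.

about 4 times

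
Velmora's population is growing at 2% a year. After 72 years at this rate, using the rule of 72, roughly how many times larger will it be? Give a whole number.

At 2% one doubling takes ≈ 36.00 years; 72 years is 2 of them, so ×4.

roughly 4 times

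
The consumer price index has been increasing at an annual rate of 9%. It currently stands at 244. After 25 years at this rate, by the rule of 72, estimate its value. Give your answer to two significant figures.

around 2100

It doubles every 72/9 ≈ 8.00 years, so 25 years is 3.13 doublings.
2^3.13 ≈ 8.75; 244 × 8.75 ≈ 2100.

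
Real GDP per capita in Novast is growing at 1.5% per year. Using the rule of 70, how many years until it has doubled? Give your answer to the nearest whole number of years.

around 47 years

Doubling time ≈ 70 / 1.5 = 46.67 years.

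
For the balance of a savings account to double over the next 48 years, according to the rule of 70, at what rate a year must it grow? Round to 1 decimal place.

approximately 1.5%

70 / 48 ≈ 1.46, so about 1.5% a year.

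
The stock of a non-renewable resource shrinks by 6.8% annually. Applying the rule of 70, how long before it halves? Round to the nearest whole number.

≈ 10 years

Halving time ≈ 70 / 6.8 = 10.29 → 10 years.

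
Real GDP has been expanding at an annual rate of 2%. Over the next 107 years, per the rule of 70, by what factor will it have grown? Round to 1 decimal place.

Doubling time ≈ 70/2 = 35.00 years.
107 years / 35.00 ≈ 3.06 doublings → factor 2^3.06 ≈ 8.3.

about 8.3 times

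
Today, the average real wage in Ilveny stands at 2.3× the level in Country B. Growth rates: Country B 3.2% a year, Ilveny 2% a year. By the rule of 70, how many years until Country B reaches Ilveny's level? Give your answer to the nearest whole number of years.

≈ 70 years

Country B gains on Ilveny at 3.2% − 2% = 1.2 points a year.
At that relative rate the gap halves every 70/1.2 ≈ 58.33 years.
A 2.3× gap takes log₂(2.3) ≈ 1.20 halvings to close: 1.20 × 58.33 ≈ 70 years.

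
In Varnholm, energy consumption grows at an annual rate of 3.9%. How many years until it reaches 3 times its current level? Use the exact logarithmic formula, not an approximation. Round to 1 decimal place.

28.7 years

t = ln(3) / ln(1 + 0.039) = 1.0986 / 0.038259 ≈ 28.71.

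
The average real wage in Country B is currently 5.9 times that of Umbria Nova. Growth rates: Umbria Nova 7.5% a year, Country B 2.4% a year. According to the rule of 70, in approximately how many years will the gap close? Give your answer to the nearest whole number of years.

around 35 years

The growth-rate gap is 7.5% − 2.4% = 5.1 percentage points.
So the ratio between them halves every 70/5.1 ≈ 13.73 years.
A 5.9 times gap takes log₂(5.9) ≈ 2.56 halvings to close: 2.56 × 13.73 ≈ 35 years.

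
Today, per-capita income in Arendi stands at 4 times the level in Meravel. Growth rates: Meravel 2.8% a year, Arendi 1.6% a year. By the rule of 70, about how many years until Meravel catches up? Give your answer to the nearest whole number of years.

roughly 117 years

Meravel gains on Arendi at 2.8% − 1.6% = 1.2 points a year.
At that relative rate the gap halves every 70/1.2 ≈ 58.33 years.
A 4 times gap closes after 2 halvings: 2 × 58.33 ≈ 117 years.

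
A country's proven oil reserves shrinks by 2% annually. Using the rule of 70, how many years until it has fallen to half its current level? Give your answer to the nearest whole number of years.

The rule works in reverse for decay: 70/2 ≈ 35.00 years to halve.

around 35 years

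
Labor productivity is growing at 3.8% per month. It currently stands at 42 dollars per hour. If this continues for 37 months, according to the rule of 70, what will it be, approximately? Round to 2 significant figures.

Doubling time ≈ 70/3.8 = 18.42 months.
37 months is 37/18.42 ≈ 2.01 doublings, a factor of 2^2.01 ≈ 4.03.
42 × 4.03 ≈ 170 dollars per hour.

around 170 dollars per hour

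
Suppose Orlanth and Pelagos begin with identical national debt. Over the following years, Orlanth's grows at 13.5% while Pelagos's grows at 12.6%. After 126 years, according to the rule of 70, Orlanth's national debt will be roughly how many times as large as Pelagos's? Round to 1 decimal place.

Orlanth pulls ahead at 0.9 pp per year, so the ratio doubles every 70/0.9 ≈ 77.78 years.
In 126 years that's 1.62 doublings: 2^1.62 ≈ 3.1.

around 3.1 times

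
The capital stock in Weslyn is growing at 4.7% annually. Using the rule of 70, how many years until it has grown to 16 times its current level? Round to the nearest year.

One doubling takes 70/4.7 = 14.89 years.
16× is 4 doublings, so 4 × 14.89 ≈ 60 years.

≈ 60 years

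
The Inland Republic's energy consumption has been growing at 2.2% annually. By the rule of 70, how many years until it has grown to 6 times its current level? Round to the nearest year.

One doubling takes 70/2.2 = 31.82 years.
Reaching 6× takes log₂(6) ≈ 2.58 doublings.
2.58 × 31.82 ≈ 82 years.

about 82 years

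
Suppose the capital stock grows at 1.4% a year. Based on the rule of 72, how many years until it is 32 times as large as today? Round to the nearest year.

approximately 257 years

At 1.4% it doubles every 72/1.4 ≈ 51.43 years.
32× is 5 doublings, so 5 × 51.43 ≈ 257 years.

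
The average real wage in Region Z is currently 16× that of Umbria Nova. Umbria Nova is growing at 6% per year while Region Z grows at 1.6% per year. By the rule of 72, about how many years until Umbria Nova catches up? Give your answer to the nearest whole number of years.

≈ 65 years

What matters is the difference: 4.4 pp.
Rule of 72 on the gap: the ratio halves every 72/4.4 ≈ 16.36 years.
A 16× gap closes after 4 halvings: 4 × 16.36 ≈ 65 years.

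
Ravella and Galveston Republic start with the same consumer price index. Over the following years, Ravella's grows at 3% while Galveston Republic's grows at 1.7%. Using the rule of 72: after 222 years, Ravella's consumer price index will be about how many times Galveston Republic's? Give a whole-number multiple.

roughly 16 times

Ravella pulls ahead at 1.3 pp per year, so the ratio doubles every 72/1.3 ≈ 55.38 years.
In 222 years that's 4.01 doublings: 2^4.01 ≈ 16.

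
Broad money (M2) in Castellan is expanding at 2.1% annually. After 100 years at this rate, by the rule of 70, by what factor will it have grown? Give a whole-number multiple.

Doubling time ≈ 70/2.1 = 33.33 years.
100/33.33 ≈ 3 doublings, so about 2^3 = 8×.

about 8 times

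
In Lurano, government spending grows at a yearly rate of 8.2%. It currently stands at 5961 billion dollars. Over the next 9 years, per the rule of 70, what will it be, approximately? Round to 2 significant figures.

approximately 12000 billion dollars

It doubles every 70/8.2 ≈ 8.54 years, so 9 years is 1.05 doublings.
2^1.05 ≈ 2.07; 5961 × 2.07 ≈ 12000 billion dollars.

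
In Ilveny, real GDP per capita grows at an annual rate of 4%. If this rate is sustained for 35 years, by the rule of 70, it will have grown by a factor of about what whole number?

4 times

Doubling time ≈ 70/4 = 17.50 years.
35/17.50 ≈ 2 doublings, so about 2^2 = 4×.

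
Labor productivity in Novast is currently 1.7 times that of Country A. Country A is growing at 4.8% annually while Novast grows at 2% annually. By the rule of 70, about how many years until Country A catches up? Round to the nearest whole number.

19 years

The growth-rate gap is 4.8% − 2% = 2.8 percentage points.
So the ratio between them halves every 70/2.8 ≈ 25.00 years.
A 1.7 times gap takes log₂(1.7) ≈ 0.77 halvings to close: 0.77 × 25.00 ≈ 19 years.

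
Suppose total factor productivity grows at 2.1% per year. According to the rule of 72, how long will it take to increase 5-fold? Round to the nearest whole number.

roughly 80 years

Doubling time ≈ 72/2.1 = 34.29 years.
5× is log₂ 5 ≈ 2.32 doublings, so ≈ 2.32 × 34.29 = 80 years.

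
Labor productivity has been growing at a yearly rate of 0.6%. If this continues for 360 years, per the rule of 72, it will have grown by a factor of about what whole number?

about 8 times

At 0.6% one doubling takes ≈ 120.00 years; 360 years is 3 of them, so ×8.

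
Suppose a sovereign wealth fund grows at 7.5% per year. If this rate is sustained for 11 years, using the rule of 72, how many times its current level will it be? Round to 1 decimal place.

Doubling time ≈ 72/7.5 = 9.60 years.
11 years / 9.60 ≈ 1.15 doublings → factor 2^1.15 ≈ 2.2.

roughly 2.2 times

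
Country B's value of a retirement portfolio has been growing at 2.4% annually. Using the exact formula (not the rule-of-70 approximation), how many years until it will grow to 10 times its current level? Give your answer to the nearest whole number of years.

97 years

t = ln(10) / ln(1 + 0.024) = 2.3026 / 0.023717 ≈ 97.09.
≈ 97 years.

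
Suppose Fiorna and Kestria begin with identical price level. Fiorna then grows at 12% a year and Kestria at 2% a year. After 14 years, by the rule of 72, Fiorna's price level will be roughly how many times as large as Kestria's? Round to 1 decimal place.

Fiorna pulls ahead at 10 pp per year, so the ratio doubles every 72/10 ≈ 7.20 years.
In 14 years that's 1.94 doublings: 2^1.94 ≈ 3.8.

3.8 times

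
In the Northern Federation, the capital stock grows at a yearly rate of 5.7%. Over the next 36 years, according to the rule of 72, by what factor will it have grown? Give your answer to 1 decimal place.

7.2 times

Doubling time ≈ 72/5.7 = 12.63 years.
36 years / 12.63 ≈ 2.85 doublings → factor 2^2.85 ≈ 7.2.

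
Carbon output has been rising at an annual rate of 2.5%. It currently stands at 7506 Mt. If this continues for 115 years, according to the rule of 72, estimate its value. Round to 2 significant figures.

It doubles every 72/2.5 ≈ 28.80 years, so 115 years is 3.99 doublings.
2^3.99 ≈ 15.89; 7506 × 15.89 ≈ 120000 Mt.

roughly 120000 Mt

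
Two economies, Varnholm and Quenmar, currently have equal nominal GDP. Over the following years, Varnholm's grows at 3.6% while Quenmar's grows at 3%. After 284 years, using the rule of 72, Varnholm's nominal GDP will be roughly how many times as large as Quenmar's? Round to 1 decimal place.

Varnholm pulls ahead at 0.6 pp per year, so the ratio doubles every 72/0.6 ≈ 120.00 years.
In 284 years that's 2.37 doublings: 2^2.37 ≈ 5.2.

≈ 5.2 times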